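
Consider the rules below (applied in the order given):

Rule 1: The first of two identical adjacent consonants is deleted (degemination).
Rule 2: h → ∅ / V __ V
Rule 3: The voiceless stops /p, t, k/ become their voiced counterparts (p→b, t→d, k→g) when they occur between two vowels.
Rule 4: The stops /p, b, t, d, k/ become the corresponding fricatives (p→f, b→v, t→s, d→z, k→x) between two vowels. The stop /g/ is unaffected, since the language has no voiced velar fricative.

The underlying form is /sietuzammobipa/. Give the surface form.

siezuzamoviva

Rule 1 (degemination): /mm/ is a geminate; the first /m/ deletes. /sietuzammobipa/ → sietuzamobipa.
Rule 2 (intervocalic h-deletion): no segment meets the environment; /sietuzamobipa/ is unchanged.
Rule 3 (intervocalic voicing): /t/ is a voiceless stop between vowels /e/ and /u/, so it voices to [d]. /p/ is a voiceless stop between vowels /i/ and /a/, so it voices to [b]. /sietuzamobipa/ → sieduzamobiba.
Rule 4 (intervocalic spirantization): /d/ is a stop between vowels /e/ and /u/, so it spirantizes to the fricative [z]. /b/ is a stop between vowels /o/ and /i/, so it spirantizes to the fricative [v]. /b/ is a stop between vowels /i/ and /a/, so it spirantizes to the fricative [v]. /sieduzamobiba/ → siezuzamoviva.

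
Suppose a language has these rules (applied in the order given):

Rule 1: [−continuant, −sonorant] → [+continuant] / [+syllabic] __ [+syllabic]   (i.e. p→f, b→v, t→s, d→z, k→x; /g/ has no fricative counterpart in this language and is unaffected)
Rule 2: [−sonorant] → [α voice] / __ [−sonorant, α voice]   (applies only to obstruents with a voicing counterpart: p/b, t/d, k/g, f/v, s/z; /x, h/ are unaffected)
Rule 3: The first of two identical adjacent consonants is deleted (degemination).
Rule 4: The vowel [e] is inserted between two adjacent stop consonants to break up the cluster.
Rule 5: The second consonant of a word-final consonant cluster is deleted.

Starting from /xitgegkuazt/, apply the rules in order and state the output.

xidegekuas

Rule 1 (intervocalic spirantization): no segment meets the environment; /xitgegkuazt/ is unchanged.
Rule 2 (regressive voicing assimilation): /t/ precedes the voiced obstruent /g/, so it voices to [d] by assimilation. /g/ precedes the voiceless obstruent /k/, so it devoices to [k] by assimilation. /z/ precedes the voiceless obstruent /t/, so it devoices to [s] by assimilation. /xitgegkuazt/ → xidgekkuast.
Rule 3 (degemination): /kk/ is a geminate; the first /k/ deletes. /xidgekkuast/ → xidgekuast.
Rule 4 (stop-cluster e-epenthesis): /d/ and /g/ form a stop–stop cluster, so [e] is inserted between them. /xidgekuast/ → xidegekuast.
Rule 5 (final cluster simplification): /t/ is the second consonant of a word-final cluster /st/, so it deletes. /xidegekuast/ → xidegekuas.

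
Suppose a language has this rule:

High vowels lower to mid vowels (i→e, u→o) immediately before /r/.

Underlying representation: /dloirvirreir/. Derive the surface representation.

/i/ is a high vowel immediately before /r/, so it lowers to [e].
/i/ is a high vowel immediately before /r/, so it lowers to [e].
/i/ is a high vowel immediately before /r/, so it lowers to [e].
Surface form: [dloerverreer].

dloerverreer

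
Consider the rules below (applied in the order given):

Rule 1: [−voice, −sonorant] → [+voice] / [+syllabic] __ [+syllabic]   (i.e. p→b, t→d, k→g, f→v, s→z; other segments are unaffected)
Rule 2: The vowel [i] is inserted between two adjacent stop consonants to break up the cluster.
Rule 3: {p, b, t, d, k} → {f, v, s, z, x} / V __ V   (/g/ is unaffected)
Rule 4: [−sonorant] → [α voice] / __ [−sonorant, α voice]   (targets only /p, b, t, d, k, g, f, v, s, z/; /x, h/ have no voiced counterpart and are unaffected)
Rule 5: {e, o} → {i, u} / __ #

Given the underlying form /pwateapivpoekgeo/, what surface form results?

Rule 1 (intervocalic voicing): /t/ is a voiceless obstruent between vowels /a/ and /e/, so it voices to [d]. /p/ is a voiceless obstruent between vowels /a/ and /i/, so it voices to [b]. /pwateapivpoekgeo/ → pwadeabivpoekgeo.
Rule 2 (stop-cluster i-epenthesis): /k/ and /g/ form a stop–stop cluster, so [i] is inserted between them. /pwadeabivpoekgeo/ → pwadeabivpoekigeo.
Rule 3 (intervocalic spirantization): /d/ is a stop between vowels /a/ and /e/, so it spirantizes to the fricative [z]. /b/ is a stop between vowels /a/ and /i/, so it spirantizes to the fricative [v]. /k/ is a stop between vowels /e/ and /i/, so it spirantizes to the fricative [x]. /pwadeabivpoekigeo/ → pwazeavivpoexigeo.
Rule 4 (regressive voicing assimilation): /v/ precedes the voiceless obstruent /p/, so it devoices to [f] by assimilation. /pwazeavivpoexigeo/ → pwazeavifpoexigeo.
Rule 5 (final vowel raising): /o/ is a mid vowel in word-final position, so it raises to [u]. /pwazeavifpoexigeo/ → pwazeavifpoexigeu.

pwazeavifpoexigeu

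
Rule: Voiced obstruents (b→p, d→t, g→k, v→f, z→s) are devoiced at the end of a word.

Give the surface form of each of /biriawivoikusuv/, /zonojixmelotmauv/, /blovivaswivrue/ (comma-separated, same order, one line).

/biriawivoikusuv/: /v/ is a voiced obstruent in word-final position, so it devoices to [f]. → [biriawivoikusuf].
/zonojixmelotmauv/: /v/ is a voiced obstruent in word-final position, so it devoices to [f]. → [zonojixmelotmauf].
/blovivaswivrue/: the rule's environment is not met; surfaces unchanged as [blovivaswivrue].

biriawivoikusuf, zonojixmelotmauf, blovivaswivrue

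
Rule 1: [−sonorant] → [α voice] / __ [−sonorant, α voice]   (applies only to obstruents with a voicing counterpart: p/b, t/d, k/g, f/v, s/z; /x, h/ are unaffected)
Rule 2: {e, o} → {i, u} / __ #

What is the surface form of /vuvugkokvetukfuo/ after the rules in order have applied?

Rule 1 (regressive voicing assimilation): /g/ precedes the voiceless obstruent /k/, so it devoices to [k] by assimilation. /k/ precedes the voiced obstruent /v/, so it voices to [g] by assimilation. /vuvugkokvetukfuo/ → vuvukkogvetukfuo.
Rule 2 (final vowel raising): /o/ is a mid vowel in word-final position, so it raises to [u]. /vuvukkogvetukfuo/ → vuvukkogvetukfuu.

vuvukkogvetukfuu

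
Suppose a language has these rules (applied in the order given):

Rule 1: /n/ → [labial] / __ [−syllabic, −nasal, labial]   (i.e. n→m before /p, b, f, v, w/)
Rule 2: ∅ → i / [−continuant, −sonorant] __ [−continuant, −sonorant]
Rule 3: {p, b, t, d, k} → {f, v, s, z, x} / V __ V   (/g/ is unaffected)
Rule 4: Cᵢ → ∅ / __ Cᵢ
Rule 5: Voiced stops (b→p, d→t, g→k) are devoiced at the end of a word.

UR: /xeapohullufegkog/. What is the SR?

Rule 1 (nasal place assimilation): no segment meets the environment; /xeapohullufegkog/ is unchanged.
Rule 2 (stop-cluster i-epenthesis): /g/ and /k/ form a stop–stop cluster, so [i] is inserted between them. /xeapohullufegkog/ → xeapohullufegikog.
Rule 3 (intervocalic spirantization): /p/ is a stop between vowels /a/ and /o/, so it spirantizes to the fricative [f]. /k/ is a stop between vowels /i/ and /o/, so it spirantizes to the fricative [x]. /xeapohullufegikog/ → xeafohullufegixog.
Rule 4 (degemination): /ll/ is a geminate; the first /l/ deletes. /xeafohullufegixog/ → xeafohulufegixog.
Rule 5 (final devoicing): /g/ is a voiced stop in word-final position, so it devoices to [k]. /xeafohulufegixog/ → xeafohulufegixok.

xeafohulufegixok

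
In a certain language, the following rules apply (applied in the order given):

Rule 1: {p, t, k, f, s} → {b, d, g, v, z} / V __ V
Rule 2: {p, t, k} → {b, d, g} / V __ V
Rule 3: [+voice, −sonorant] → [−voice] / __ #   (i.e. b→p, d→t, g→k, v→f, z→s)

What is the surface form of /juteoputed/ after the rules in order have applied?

Rule 1 (intervocalic voicing): /t/ is a voiceless obstruent between vowels /u/ and /e/, so it voices to [d]. /p/ is a voiceless obstruent between vowels /o/ and /u/, so it voices to [b]. /t/ is a voiceless obstruent between vowels /u/ and /e/, so it voices to [d]. /juteoputed/ → judeobuded.
Rule 2 (intervocalic voicing): no segment meets the environment; /judeobuded/ is unchanged.
Rule 3 (final devoicing): /d/ is a voiced obstruent in word-final position, so it devoices to [t]. /judeobuded/ → judeobudet.

judeobudet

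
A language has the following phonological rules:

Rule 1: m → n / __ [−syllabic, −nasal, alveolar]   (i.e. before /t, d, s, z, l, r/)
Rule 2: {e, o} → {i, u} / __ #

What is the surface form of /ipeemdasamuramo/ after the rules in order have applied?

Rule 1 (nasal place assimilation): /m/ precedes the alveolar consonant /d/, so it assimilates in place to [n]. /ipeemdasamuramo/ → ipeendasamuramo.
Rule 2 (final vowel raising): /o/ is a mid vowel in word-final position, so it raises to [u]. /ipeendasamuramo/ → ipeendasamuramu.

ipeendasamuramu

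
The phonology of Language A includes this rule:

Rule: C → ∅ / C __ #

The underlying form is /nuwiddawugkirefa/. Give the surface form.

No segment of /nuwiddawugkirefa/ meets the structural description of the rule, so the form surfaces unchanged.

nuwiddawugkirefa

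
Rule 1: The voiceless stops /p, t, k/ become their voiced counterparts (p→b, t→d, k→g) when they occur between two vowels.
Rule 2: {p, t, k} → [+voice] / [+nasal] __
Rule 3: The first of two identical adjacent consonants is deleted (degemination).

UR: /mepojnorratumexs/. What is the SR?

Rule 1 (intervocalic voicing): /p/ is a voiceless stop between vowels /e/ and /o/, so it voices to [b]. /t/ is a voiceless stop between vowels /a/ and /u/, so it voices to [d]. /mepojnorratumexs/ → mebojnorradumexs.
Rule 2 (post-nasal voicing): no segment meets the environment; /mebojnorradumexs/ is unchanged.
Rule 3 (degemination): /rr/ is a geminate; the first /r/ deletes. /mebojnorradumexs/ → mebojnoradumexs.

mebojnoradumexs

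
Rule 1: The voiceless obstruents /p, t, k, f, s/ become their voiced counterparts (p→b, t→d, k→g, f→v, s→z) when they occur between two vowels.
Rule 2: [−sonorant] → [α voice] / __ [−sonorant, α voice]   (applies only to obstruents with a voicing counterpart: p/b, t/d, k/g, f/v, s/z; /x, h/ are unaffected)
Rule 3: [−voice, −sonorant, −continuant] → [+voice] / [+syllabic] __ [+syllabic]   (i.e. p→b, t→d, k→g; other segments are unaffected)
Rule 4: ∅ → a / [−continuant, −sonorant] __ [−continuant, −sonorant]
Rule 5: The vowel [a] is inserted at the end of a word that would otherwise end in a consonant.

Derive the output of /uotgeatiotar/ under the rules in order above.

uodageadiodara

Rule 1 (intervocalic voicing): /t/ is a voiceless obstruent between vowels /a/ and /i/, so it voices to [d]. /t/ is a voiceless obstruent between vowels /o/ and /a/, so it voices to [d]. /uotgeatiotar/ → uotgeadiodar.
Rule 2 (regressive voicing assimilation): /t/ precedes the voiced obstruent /g/, so it voices to [d] by assimilation. /uotgeadiodar/ → uodgeadiodar.
Rule 3 (intervocalic voicing): no segment meets the environment; /uodgeadiodar/ is unchanged.
Rule 4 (stop-cluster a-epenthesis): /d/ and /g/ form a stop–stop cluster, so [a] is inserted between them. /uodgeadiodar/ → uodageadiodar.
Rule 5 (final a-epenthesis): the form ends in the consonant /r/, so [a] is inserted word-finally. /uodageadiodar/ → uodageadiodara.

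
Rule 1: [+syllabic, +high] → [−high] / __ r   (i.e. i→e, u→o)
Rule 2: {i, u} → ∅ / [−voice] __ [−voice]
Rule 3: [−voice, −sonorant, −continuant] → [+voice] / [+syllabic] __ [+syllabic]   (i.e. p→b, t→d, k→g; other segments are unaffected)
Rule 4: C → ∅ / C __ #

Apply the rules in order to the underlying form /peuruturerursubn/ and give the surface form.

peorudorerorsub

Rule 1 (pre-rhotic lowering): /u/ is a high vowel immediately before /r/, so it lowers to [o]. /u/ is a high vowel immediately before /r/, so it lowers to [o]. /u/ is a high vowel immediately before /r/, so it lowers to [o]. /peuruturerursubn/ → peorutorerorsubn.
Rule 2 (high vowel syncope): no segment meets the environment; /peorutorerorsubn/ is unchanged.
Rule 3 (intervocalic voicing): /t/ is a voiceless stop between vowels /u/ and /o/, so it voices to [d]. /peorutorerorsubn/ → peorudorerorsubn.
Rule 4 (final cluster simplification): /n/ is the second consonant of a word-final cluster /bn/, so it deletes. /peorudorerorsubn/ → peorudorerorsub.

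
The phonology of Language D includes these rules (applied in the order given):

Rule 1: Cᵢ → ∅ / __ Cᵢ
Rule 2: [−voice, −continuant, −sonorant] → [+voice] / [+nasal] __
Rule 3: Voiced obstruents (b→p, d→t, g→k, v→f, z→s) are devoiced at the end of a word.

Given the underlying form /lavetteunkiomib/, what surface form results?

Rule 1 (degemination): /tt/ is a geminate; the first /t/ deletes. /lavetteunkiomib/ → laveteunkiomib.
Rule 2 (post-nasal voicing): /k/ is a voiceless stop immediately after the nasal /n/, so it voices to [g]. /laveteunkiomib/ → laveteungiomib.
Rule 3 (final devoicing): /b/ is a voiced obstruent in word-final position, so it devoices to [p]. /laveteungiomib/ → laveteungiomip.

laveteungiomip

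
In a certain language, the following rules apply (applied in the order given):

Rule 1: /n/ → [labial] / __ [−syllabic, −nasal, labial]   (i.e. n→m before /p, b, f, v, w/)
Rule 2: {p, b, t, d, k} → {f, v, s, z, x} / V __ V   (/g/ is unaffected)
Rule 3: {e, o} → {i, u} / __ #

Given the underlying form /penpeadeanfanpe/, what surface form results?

pempeazeamfampi

Rule 1 (nasal place assimilation): /n/ precedes the labial consonant /p/, so it assimilates in place to [m]. /n/ precedes the labial consonant /f/, so it assimilates in place to [m]. /n/ precedes the labial consonant /p/, so it assimilates in place to [m]. /penpeadeanfanpe/ → pempeadeamfampe.
Rule 2 (intervocalic spirantization): /d/ is a stop between vowels /a/ and /e/, so it spirantizes to the fricative [z]. /pempeadeamfampe/ → pempeazeamfampe.
Rule 3 (final vowel raising): /e/ is a mid vowel in word-final position, so it raises to [i]. /pempeazeamfampe/ → pempeazeamfampi.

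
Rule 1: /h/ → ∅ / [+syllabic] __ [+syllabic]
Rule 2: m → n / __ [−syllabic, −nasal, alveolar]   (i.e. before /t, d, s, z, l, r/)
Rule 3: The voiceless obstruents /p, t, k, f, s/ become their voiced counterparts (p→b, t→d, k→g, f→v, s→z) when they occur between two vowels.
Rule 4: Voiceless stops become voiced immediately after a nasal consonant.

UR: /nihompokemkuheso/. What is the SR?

Rule 1 (intervocalic h-deletion): /h/ occurs between vowels /i/ and /o/, so it deletes. /h/ occurs between vowels /u/ and /e/, so it deletes. /nihompokemkuheso/ → niompokemkueso.
Rule 2 (nasal place assimilation): no segment meets the environment; /niompokemkueso/ is unchanged.
Rule 3 (intervocalic voicing): /k/ is a voiceless obstruent between vowels /o/ and /e/, so it voices to [g]. /s/ is a voiceless obstruent between vowels /e/ and /o/, so it voices to [z]. /niompokemkueso/ → niompogemkuezo.
Rule 4 (post-nasal voicing): /p/ is a voiceless stop immediately after the nasal /m/, so it voices to [b]. /k/ is a voiceless stop immediately after the nasal /m/, so it voices to [g]. /niompogemkuezo/ → niombogemguezo.

niombogemguezo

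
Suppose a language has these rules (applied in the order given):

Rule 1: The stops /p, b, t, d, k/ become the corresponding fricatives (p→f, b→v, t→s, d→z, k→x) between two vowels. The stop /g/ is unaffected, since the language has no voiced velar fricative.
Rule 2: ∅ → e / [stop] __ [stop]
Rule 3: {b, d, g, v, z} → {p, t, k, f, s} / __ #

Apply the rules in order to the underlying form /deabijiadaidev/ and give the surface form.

deavijiazaizef

Rule 1 (intervocalic spirantization): /b/ is a stop between vowels /a/ and /i/, so it spirantizes to the fricative [v]. /d/ is a stop between vowels /a/ and /a/, so it spirantizes to the fricative [z]. /d/ is a stop between vowels /i/ and /e/, so it spirantizes to the fricative [z]. /deabijiadaidev/ → deavijiazaizev.
Rule 2 (stop-cluster e-epenthesis): no segment meets the environment; /deavijiazaizev/ is unchanged.
Rule 3 (final devoicing): /v/ is a voiced obstruent in word-final position, so it devoices to [f]. /deavijiazaizev/ → deavijiazaizef.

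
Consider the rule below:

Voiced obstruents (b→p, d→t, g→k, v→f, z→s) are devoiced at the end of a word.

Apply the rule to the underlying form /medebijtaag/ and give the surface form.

medebijtaak

Scanning /medebijtaag/: /d/ at position 3 is not in the conditioning environment; /b/ at position 5 is not in the conditioning environment; /g/ is a voiced obstruent in word-final position, so it devoices to [k].
Result: [medebijtaak].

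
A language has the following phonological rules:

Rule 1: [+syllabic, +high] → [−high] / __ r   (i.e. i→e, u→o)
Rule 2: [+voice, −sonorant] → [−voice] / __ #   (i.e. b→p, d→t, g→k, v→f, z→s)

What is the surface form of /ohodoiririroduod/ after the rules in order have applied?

Rule 1 (pre-rhotic lowering): /i/ is a high vowel immediately before /r/, so it lowers to [e]. /i/ is a high vowel immediately before /r/, so it lowers to [e]. /i/ is a high vowel immediately before /r/, so it lowers to [e]. /ohodoiririroduod/ → ohodoerereroduod.
Rule 2 (final devoicing): /d/ is a voiced obstruent in word-final position, so it devoices to [t]. /ohodoerereroduod/ → ohodoerereroduot.

ohodoerereroduot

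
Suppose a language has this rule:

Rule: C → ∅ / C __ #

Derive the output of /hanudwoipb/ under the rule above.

/b/ is the second consonant of a word-final cluster /pb/, so it deletes.
The other instances of /h/, /n/, /d/, /w/, /p/ do not occur in the required environment and remain unchanged.
Surface form: [hanudwoip].

hanudwoip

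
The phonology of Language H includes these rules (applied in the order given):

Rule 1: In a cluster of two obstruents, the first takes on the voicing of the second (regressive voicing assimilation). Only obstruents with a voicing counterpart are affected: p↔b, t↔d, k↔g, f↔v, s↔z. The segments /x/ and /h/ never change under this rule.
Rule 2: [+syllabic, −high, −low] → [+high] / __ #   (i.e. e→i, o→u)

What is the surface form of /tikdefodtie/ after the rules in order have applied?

Rule 1 (regressive voicing assimilation): /k/ precedes the voiced obstruent /d/, so it voices to [g] by assimilation. /d/ precedes the voiceless obstruent /t/, so it devoices to [t] by assimilation. /tikdefodtie/ → tigdefottie.
Rule 2 (final vowel raising): /e/ is a mid vowel in word-final position, so it raises to [i]. /tigdefottie/ → tigdefottii.

tigdefottii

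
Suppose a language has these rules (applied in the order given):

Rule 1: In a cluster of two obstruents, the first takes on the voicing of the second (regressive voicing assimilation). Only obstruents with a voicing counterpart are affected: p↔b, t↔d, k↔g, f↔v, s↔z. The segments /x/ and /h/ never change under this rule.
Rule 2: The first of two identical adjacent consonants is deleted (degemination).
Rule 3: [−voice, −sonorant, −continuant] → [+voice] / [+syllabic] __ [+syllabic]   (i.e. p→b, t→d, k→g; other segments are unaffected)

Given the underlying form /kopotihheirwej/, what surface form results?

Rule 1 (regressive voicing assimilation): no segment meets the environment; /kopotihheirwej/ is unchanged.
Rule 2 (degemination): /hh/ is a geminate; the first /h/ deletes. /kopotihheirwej/ → kopotiheirwej.
Rule 3 (intervocalic voicing): /p/ is a voiceless stop between vowels /o/ and /o/, so it voices to [b]. /t/ is a voiceless stop between vowels /o/ and /i/, so it voices to [d]. /kopotiheirwej/ → kobodiheirwej.

kobodiheirwej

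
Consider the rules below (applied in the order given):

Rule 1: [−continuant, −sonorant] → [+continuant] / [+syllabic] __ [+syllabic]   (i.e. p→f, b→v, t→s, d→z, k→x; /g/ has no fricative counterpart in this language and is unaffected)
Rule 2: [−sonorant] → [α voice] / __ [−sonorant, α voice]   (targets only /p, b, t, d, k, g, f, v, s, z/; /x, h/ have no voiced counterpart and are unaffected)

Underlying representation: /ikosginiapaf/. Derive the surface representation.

ixozginiafaf

Rule 1 (intervocalic spirantization): /k/ is a stop between vowels /i/ and /o/, so it spirantizes to the fricative [x]. /p/ is a stop between vowels /a/ and /a/, so it spirantizes to the fricative [f]. /ikosginiapaf/ → ixosginiafaf.
Rule 2 (regressive voicing assimilation): /s/ precedes the voiced obstruent /g/, so it voices to [z] by assimilation. /ixosginiafaf/ → ixozginiafaf.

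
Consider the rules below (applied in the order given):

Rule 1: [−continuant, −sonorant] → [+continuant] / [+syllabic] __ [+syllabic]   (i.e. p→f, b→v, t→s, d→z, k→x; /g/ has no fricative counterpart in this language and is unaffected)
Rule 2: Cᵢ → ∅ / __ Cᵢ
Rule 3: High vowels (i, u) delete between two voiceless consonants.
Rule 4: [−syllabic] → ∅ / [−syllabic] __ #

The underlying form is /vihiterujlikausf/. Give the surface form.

Rule 1 (intervocalic spirantization): /t/ is a stop between vowels /i/ and /e/, so it spirantizes to the fricative [s]. /k/ is a stop between vowels /i/ and /a/, so it spirantizes to the fricative [x]. /vihiterujlikausf/ → vihiserujlixausf.
Rule 2 (degemination): no segment meets the environment; /vihiserujlixausf/ is unchanged.
Rule 3 (high vowel syncope): /i/ is a high vowel flanked by voiceless consonants /h/ and /s/, so it deletes. /vihiserujlixausf/ → vihserujlixausf.
Rule 4 (final cluster simplification): /f/ is the second consonant of a word-final cluster /sf/, so it deletes. /vihserujlixausf/ → vihserujlixaus.

vihserujlixaus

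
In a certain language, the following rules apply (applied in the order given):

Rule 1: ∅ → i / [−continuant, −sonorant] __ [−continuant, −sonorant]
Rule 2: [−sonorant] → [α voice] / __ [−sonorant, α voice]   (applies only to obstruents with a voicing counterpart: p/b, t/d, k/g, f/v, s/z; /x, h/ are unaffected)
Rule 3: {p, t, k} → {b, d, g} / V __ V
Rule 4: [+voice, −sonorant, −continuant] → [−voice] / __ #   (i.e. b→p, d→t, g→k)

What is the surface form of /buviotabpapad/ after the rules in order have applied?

Rule 1 (stop-cluster i-epenthesis): /b/ and /p/ form a stop–stop cluster, so [i] is inserted between them. /buviotabpapad/ → buviotabipapad.
Rule 2 (regressive voicing assimilation): no segment meets the environment; /buviotabipapad/ is unchanged.
Rule 3 (intervocalic voicing): /t/ is a voiceless stop between vowels /o/ and /a/, so it voices to [d]. /p/ is a voiceless stop between vowels /i/ and /a/, so it voices to [b]. /p/ is a voiceless stop between vowels /a/ and /a/, so it voices to [b]. /buviotabipapad/ → buviodabibabad.
Rule 4 (final devoicing): /d/ is a voiced stop in word-final position, so it devoices to [t]. /buviodabibabad/ → buviodabibabat.

buviodabibabat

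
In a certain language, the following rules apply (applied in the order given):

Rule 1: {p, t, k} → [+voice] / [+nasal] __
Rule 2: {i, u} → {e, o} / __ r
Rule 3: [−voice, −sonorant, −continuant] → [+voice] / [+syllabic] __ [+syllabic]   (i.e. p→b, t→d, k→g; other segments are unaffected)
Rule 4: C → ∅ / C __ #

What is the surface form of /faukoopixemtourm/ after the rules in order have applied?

faugoobixemdoor

Rule 1 (post-nasal voicing): /t/ is a voiceless stop immediately after the nasal /m/, so it voices to [d]. /faukoopixemtourm/ → faukoopixemdourm.
Rule 2 (pre-rhotic lowering): /u/ is a high vowel immediately before /r/, so it lowers to [o]. /faukoopixemdourm/ → faukoopixemdoorm.
Rule 3 (intervocalic voicing): /k/ is a voiceless stop between vowels /u/ and /o/, so it voices to [g]. /p/ is a voiceless stop between vowels /o/ and /i/, so it voices to [b]. /faukoopixemdoorm/ → faugoobixemdoorm.
Rule 4 (final cluster simplification): /m/ is the second consonant of a word-final cluster /rm/, so it deletes. /faugoobixemdoorm/ → faugoobixemdoor.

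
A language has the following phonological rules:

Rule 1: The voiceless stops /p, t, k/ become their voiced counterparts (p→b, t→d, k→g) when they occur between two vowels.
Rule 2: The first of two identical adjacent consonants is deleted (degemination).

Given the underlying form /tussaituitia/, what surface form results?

Rule 1 (intervocalic voicing): /t/ is a voiceless stop between vowels /i/ and /u/, so it voices to [d]. /t/ is a voiceless stop between vowels /i/ and /i/, so it voices to [d]. /tussaituitia/ → tussaiduidia.
Rule 2 (degemination): /ss/ is a geminate; the first /s/ deletes. /tussaiduidia/ → tusaiduidia.

tusaiduidia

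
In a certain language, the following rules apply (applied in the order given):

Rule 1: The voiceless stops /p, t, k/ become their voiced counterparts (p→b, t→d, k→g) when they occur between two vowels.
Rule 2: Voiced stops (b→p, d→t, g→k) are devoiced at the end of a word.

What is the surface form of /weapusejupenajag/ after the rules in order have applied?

weabusejubenajak

Rule 1 (intervocalic voicing): /p/ is a voiceless stop between vowels /a/ and /u/, so it voices to [b]. /p/ is a voiceless stop between vowels /u/ and /e/, so it voices to [b]. /weapusejupenajag/ → weabusejubenajag.
Rule 2 (final devoicing): /g/ is a voiced stop in word-final position, so it devoices to [k]. /weabusejubenajag/ → weabusejubenajak.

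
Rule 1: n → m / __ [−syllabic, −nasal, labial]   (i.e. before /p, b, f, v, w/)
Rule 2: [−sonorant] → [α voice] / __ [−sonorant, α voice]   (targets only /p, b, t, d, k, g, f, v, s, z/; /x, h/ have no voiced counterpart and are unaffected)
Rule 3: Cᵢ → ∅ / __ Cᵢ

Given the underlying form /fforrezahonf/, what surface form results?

forezahomf

Rule 1 (nasal place assimilation): /n/ precedes the labial consonant /f/, so it assimilates in place to [m]. /fforrezahonf/ → fforrezahomf.
Rule 2 (regressive voicing assimilation): no segment meets the environment; /fforrezahomf/ is unchanged.
Rule 3 (degemination): /ff/ is a geminate; the first /f/ deletes. /rr/ is a geminate; the first /r/ deletes. /fforrezahomf/ → forezahomf.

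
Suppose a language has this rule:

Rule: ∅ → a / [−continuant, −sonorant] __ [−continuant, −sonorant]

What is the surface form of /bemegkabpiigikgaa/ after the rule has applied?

bemegakabapiigikagaa

/g/ and /k/ form a stop–stop cluster, so [a] is inserted between them.
/b/ and /p/ form a stop–stop cluster, so [a] is inserted between them.
/k/ and /g/ form a stop–stop cluster, so [a] is inserted between them.
Surface form: [bemegakabapiigikagaa].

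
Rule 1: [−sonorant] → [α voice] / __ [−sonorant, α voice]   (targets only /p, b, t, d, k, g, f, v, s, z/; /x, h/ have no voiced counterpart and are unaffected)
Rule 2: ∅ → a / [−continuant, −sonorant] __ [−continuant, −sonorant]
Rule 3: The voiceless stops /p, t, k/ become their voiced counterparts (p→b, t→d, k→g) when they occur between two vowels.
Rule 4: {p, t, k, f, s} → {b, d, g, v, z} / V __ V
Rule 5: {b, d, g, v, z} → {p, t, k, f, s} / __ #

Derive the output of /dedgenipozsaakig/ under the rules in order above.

dedagenibossaagik

Rule 1 (regressive voicing assimilation): /z/ precedes the voiceless obstruent /s/, so it devoices to [s] by assimilation. /dedgenipozsaakig/ → dedgenipossaakig.
Rule 2 (stop-cluster a-epenthesis): /d/ and /g/ form a stop–stop cluster, so [a] is inserted between them. /dedgenipossaakig/ → dedagenipossaakig.
Rule 3 (intervocalic voicing): /p/ is a voiceless stop between vowels /i/ and /o/, so it voices to [b]. /k/ is a voiceless stop between vowels /a/ and /i/, so it voices to [g]. /dedagenipossaakig/ → dedagenibossaagig.
Rule 4 (intervocalic voicing): no segment meets the environment; /dedagenibossaagig/ is unchanged.
Rule 5 (final devoicing): /g/ is a voiced obstruent in word-final position, so it devoices to [k]. /dedagenibossaagig/ → dedagenibossaagik.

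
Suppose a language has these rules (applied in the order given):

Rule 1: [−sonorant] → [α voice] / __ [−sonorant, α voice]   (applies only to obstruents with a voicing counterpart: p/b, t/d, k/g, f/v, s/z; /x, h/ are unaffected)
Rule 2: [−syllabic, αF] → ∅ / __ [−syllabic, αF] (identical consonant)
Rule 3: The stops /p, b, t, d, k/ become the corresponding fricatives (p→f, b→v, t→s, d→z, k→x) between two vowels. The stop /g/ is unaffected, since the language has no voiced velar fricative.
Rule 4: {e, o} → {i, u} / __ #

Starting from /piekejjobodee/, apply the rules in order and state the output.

piexejovozei

Rule 1 (regressive voicing assimilation): no segment meets the environment; /piekejjobodee/ is unchanged.
Rule 2 (degemination): /jj/ is a geminate; the first /j/ deletes. /piekejjobodee/ → piekejobodee.
Rule 3 (intervocalic spirantization): /k/ is a stop between vowels /e/ and /e/, so it spirantizes to the fricative [x]. /b/ is a stop between vowels /o/ and /o/, so it spirantizes to the fricative [v]. /d/ is a stop between vowels /o/ and /e/, so it spirantizes to the fricative [z]. /piekejobodee/ → piexejovozee.
Rule 4 (final vowel raising): /e/ is a mid vowel in word-final position, so it raises to [i]. /piexejovozee/ → piexejovozei.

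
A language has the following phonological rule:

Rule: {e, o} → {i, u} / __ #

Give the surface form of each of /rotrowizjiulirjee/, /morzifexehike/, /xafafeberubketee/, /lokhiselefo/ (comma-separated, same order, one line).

rotrowizjiulirjei, morzifexehiki, xafafeberubketei, lokhiselefu

/rotrowizjiulirjee/: /e/ is a mid vowel in word-final position, so it raises to [i]. → [rotrowizjiulirjei].
/morzifexehike/: /e/ is a mid vowel in word-final position, so it raises to [i]. → [morzifexehiki].
/xafafeberubketee/: /e/ is a mid vowel in word-final position, so it raises to [i]. → [xafafeberubketei].
/lokhiselefo/: /o/ is a mid vowel in word-final position, so it raises to [u]. → [lokhiselefu].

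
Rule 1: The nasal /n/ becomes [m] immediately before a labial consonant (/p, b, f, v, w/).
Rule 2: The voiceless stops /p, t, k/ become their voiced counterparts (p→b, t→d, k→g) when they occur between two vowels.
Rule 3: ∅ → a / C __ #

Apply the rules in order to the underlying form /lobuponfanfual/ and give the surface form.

lobubomfamfuala

Rule 1 (nasal place assimilation): /n/ precedes the labial consonant /f/, so it assimilates in place to [m]. /n/ precedes the labial consonant /f/, so it assimilates in place to [m]. /lobuponfanfual/ → lobupomfamfual.
Rule 2 (intervocalic voicing): /p/ is a voiceless stop between vowels /u/ and /o/, so it voices to [b]. /lobupomfamfual/ → lobubomfamfual.
Rule 3 (final a-epenthesis): the form ends in the consonant /l/, so [a] is inserted word-finally. /lobubomfamfual/ → lobubomfamfuala.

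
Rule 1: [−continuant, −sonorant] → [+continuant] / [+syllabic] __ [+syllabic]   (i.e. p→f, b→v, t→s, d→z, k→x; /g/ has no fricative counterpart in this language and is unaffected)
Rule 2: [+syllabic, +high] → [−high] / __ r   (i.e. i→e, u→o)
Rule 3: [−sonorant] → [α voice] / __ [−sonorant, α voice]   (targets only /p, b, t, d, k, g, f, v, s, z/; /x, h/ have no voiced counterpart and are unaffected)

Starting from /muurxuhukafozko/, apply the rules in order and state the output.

Rule 1 (intervocalic spirantization): /k/ is a stop between vowels /u/ and /a/, so it spirantizes to the fricative [x]. /muurxuhukafozko/ → muurxuhuxafozko.
Rule 2 (pre-rhotic lowering): /u/ is a high vowel immediately before /r/, so it lowers to [o]. /muurxuhuxafozko/ → muorxuhuxafozko.
Rule 3 (regressive voicing assimilation): /z/ precedes the voiceless obstruent /k/, so it devoices to [s] by assimilation. /muorxuhuxafozko/ → muorxuhuxafosko.

muorxuhuxafosko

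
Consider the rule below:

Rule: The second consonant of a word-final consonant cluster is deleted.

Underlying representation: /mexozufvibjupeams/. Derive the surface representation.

mexozufvibjupeam

/s/ is the second consonant of a word-final cluster /ms/, so it deletes.
The other instances of /m/, /x/, /z/, /f/, /v/, /b/, /j/, /p/ do not occur in the required environment and remain unchanged.
Surface form: [mexozufvibjupeam].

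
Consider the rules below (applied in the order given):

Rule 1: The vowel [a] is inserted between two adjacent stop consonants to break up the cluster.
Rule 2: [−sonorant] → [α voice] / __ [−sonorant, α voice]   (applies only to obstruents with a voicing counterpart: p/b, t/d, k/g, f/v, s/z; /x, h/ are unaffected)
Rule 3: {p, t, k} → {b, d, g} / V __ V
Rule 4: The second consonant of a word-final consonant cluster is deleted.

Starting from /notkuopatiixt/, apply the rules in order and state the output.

Rule 1 (stop-cluster a-epenthesis): /t/ and /k/ form a stop–stop cluster, so [a] is inserted between them. /notkuopatiixt/ → notakuopatiixt.
Rule 2 (regressive voicing assimilation): no segment meets the environment; /notakuopatiixt/ is unchanged.
Rule 3 (intervocalic voicing): /t/ is a voiceless stop between vowels /o/ and /a/, so it voices to [d]. /k/ is a voiceless stop between vowels /a/ and /u/, so it voices to [g]. /p/ is a voiceless stop between vowels /o/ and /a/, so it voices to [b]. /t/ is a voiceless stop between vowels /a/ and /i/, so it voices to [d]. /notakuopatiixt/ → nodaguobadiixt.
Rule 4 (final cluster simplification): /t/ is the second consonant of a word-final cluster /xt/, so it deletes. /nodaguobadiixt/ → nodaguobadiix.

nodaguobadiix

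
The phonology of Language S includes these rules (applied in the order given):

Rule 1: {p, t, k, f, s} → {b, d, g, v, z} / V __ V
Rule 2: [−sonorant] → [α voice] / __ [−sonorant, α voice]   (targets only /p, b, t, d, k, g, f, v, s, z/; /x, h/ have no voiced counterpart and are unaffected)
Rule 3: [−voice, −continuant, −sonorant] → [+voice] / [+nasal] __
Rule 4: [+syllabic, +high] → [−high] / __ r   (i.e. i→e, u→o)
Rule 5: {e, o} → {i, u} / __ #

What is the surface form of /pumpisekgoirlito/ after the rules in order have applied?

Rule 1 (intervocalic voicing): /s/ is a voiceless obstruent between vowels /i/ and /e/, so it voices to [z]. /t/ is a voiceless obstruent between vowels /i/ and /o/, so it voices to [d]. /pumpisekgoirlito/ → pumpizekgoirlido.
Rule 2 (regressive voicing assimilation): /k/ precedes the voiced obstruent /g/, so it voices to [g] by assimilation. /pumpizekgoirlido/ → pumpizeggoirlido.
Rule 3 (post-nasal voicing): /p/ is a voiceless stop immediately after the nasal /m/, so it voices to [b]. /pumpizeggoirlido/ → pumbizeggoirlido.
Rule 4 (pre-rhotic lowering): /i/ is a high vowel immediately before /r/, so it lowers to [e]. /pumbizeggoirlido/ → pumbizeggoerlido.
Rule 5 (final vowel raising): /o/ is a mid vowel in word-final position, so it raises to [u]. /pumbizeggoerlido/ → pumbizeggoerlidu.

pumbizeggoerlidu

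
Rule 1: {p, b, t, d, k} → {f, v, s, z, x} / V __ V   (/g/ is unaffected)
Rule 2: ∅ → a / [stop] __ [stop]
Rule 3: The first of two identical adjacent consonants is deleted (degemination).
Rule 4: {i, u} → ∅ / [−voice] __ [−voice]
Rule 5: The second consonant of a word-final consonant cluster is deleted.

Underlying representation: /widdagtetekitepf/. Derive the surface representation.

Rule 1 (intervocalic spirantization): /t/ is a stop between vowels /e/ and /e/, so it spirantizes to the fricative [s]. /k/ is a stop between vowels /e/ and /i/, so it spirantizes to the fricative [x]. /t/ is a stop between vowels /i/ and /e/, so it spirantizes to the fricative [s]. /widdagtetekitepf/ → widdagtesexisepf.
Rule 2 (stop-cluster a-epenthesis): /d/ and /d/ form a stop–stop cluster, so [a] is inserted between them. /g/ and /t/ form a stop–stop cluster, so [a] is inserted between them. /widdagtesexisepf/ → widadagatesexisepf.
Rule 3 (degemination): no segment meets the environment; /widadagatesexisepf/ is unchanged.
Rule 4 (high vowel syncope): /i/ is a high vowel flanked by voiceless consonants /x/ and /s/, so it deletes. /widadagatesexisepf/ → widadagatesexsepf.
Rule 5 (final cluster simplification): /f/ is the second consonant of a word-final cluster /pf/, so it deletes. /widadagatesexsepf/ → widadagatesexsep.

widadagatesexsep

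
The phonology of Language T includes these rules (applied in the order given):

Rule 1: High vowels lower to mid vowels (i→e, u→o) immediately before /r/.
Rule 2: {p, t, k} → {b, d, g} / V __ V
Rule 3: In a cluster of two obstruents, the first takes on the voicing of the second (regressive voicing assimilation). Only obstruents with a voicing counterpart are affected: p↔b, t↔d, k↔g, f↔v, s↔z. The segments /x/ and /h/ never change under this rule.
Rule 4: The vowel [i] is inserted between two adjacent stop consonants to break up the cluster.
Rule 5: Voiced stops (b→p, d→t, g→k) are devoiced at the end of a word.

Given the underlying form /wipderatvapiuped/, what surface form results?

wibideradvabiubet

Rule 1 (pre-rhotic lowering): no segment meets the environment; /wipderatvapiuped/ is unchanged.
Rule 2 (intervocalic voicing): /p/ is a voiceless stop between vowels /a/ and /i/, so it voices to [b]. /p/ is a voiceless stop between vowels /u/ and /e/, so it voices to [b]. /wipderatvapiuped/ → wipderatvabiubed.
Rule 3 (regressive voicing assimilation): /p/ precedes the voiced obstruent /d/, so it voices to [b] by assimilation. /t/ precedes the voiced obstruent /v/, so it voices to [d] by assimilation. /wipderatvabiubed/ → wibderadvabiubed.
Rule 4 (stop-cluster i-epenthesis): /b/ and /d/ form a stop–stop cluster, so [i] is inserted between them. /wibderadvabiubed/ → wibideradvabiubed.
Rule 5 (final devoicing): /d/ is a voiced stop in word-final position, so it devoices to [t]. /wibideradvabiubed/ → wibideradvabiubet.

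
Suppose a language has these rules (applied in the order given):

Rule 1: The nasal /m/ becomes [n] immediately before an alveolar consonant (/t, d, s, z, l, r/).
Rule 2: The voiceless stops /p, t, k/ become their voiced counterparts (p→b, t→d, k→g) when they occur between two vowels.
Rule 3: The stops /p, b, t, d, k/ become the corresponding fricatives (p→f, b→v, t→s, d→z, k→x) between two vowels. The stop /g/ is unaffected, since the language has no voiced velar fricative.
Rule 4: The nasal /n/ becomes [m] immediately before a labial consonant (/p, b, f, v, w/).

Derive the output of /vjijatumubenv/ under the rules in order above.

vjijazumuvemv

Rule 1 (nasal place assimilation): no segment meets the environment; /vjijatumubenv/ is unchanged.
Rule 2 (intervocalic voicing): /t/ is a voiceless stop between vowels /a/ and /u/, so it voices to [d]. /vjijatumubenv/ → vjijadumubenv.
Rule 3 (intervocalic spirantization): /d/ is a stop between vowels /a/ and /u/, so it spirantizes to the fricative [z]. /b/ is a stop between vowels /u/ and /e/, so it spirantizes to the fricative [v]. /vjijadumubenv/ → vjijazumuvenv.
Rule 4 (nasal place assimilation): /n/ precedes the labial consonant /v/, so it assimilates in place to [m]. /vjijazumuvenv/ → vjijazumuvemv.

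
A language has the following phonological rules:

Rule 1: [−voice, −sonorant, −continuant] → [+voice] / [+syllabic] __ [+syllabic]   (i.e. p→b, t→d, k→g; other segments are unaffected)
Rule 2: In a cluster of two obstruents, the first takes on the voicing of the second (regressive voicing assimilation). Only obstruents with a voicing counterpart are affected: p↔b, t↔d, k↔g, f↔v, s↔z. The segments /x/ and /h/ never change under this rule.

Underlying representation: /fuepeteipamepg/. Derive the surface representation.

fuebedeibamebg

Rule 1 (intervocalic voicing): /p/ is a voiceless stop between vowels /e/ and /e/, so it voices to [b]. /t/ is a voiceless stop between vowels /e/ and /e/, so it voices to [d]. /p/ is a voiceless stop between vowels /i/ and /a/, so it voices to [b]. /fuepeteipamepg/ → fuebedeibamepg.
Rule 2 (regressive voicing assimilation): /p/ precedes the voiced obstruent /g/, so it voices to [b] by assimilation. /fuebedeibamepg/ → fuebedeibamebg.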